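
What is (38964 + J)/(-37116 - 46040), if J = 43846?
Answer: -41405/41578 ≈ -0.99584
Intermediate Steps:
(38964 + J)/(-37116 - 46040) = (38964 + 43846)/(-37116 - 46040) = 82810/(-83156) = 82810*(-1/83156) = -41405/41578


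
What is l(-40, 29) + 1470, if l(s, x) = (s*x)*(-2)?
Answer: 3790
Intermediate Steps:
l(s, x) = -2*s*x
l(-40, 29) + 1470 = -2*(-40)*29 + 1470 = 2320 + 1470 = 3790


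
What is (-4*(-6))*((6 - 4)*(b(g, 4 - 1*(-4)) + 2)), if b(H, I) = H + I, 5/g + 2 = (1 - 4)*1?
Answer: 432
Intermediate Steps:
g = -1 (g = 5/(-2 + (1 - 4)*1) = 5/(-2 - 3*1) = 5/(-2 - 3) = 5/(-5) = 5*(-⅕) = -1)
(-4*(-6))*((6 - 4)*(b(g, 4 - 1*(-4)) + 2)) = (-4*(-6))*((6 - 4)*((-1 + (4 - 1*(-4))) + 2)) = 24*(2*((-1 + (4 + 4)) + 2)) = 24*(2*((-1 + 8) + 2)) = 24*(2*(7 + 2)) = 24*(2*9) = 24*18 = 432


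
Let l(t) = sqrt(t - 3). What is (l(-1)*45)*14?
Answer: 1260*I ≈ 1260.0*I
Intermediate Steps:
l(t) = sqrt(-3 + t)
(l(-1)*45)*14 = (sqrt(-3 - 1)*45)*14 = (sqrt(-4)*45)*14 = ((2*I)*45)*14 = (90*I)*14 = 1260*I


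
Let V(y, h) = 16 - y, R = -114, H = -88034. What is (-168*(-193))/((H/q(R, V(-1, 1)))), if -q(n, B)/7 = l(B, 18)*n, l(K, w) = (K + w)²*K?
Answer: -269416690200/44017 ≈ -6.1207e+6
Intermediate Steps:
l(K, w) = K*(K + w)²
q(n, B) = -7*B*n*(18 + B)² (q(n, B) = -7*B*(B + 18)²*n = -7*B*(18 + B)²*n = -7*B*n*(18 + B)²)
(-168*(-193))/((H/q(R, V(-1, 1)))) = (-168*(-193))/((-88034*1/(798*(16 - 1*(-1))*(18 + (16 - 1*(-1)))²))) = 32424/((-88034*1/(798*(16 + 1)*(18 + (16 + 1))²))) = 32424/((-88034*1/(13566*(18 + 17)²))) = 32424/((-88034/((-7*17*(-114)*35²)))) = 32424/((-88034/((-7*17*(-114)*1225)))) = 32424/((-88034/16618350)) = 32424/((-88034*1/16618350)) = 32424/(-44017/8309175) = 32424*(-8309175/44017) = -269416690200/44017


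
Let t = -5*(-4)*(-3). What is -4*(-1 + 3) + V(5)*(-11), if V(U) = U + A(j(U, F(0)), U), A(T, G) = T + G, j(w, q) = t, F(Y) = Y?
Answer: 542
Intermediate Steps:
t = -60 (t = 20*(-3) = -60)
j(w, q) = -60
A(T, G) = G + T
V(U) = -60 + 2*U (V(U) = U + (U - 60) = U + (-60 + U) = -60 + 2*U)
-4*(-1 + 3) + V(5)*(-11) = -4*(-1 + 3) + (-60 + 2*5)*(-11) = -4*2 + (-60 + 10)*(-11) = -8 - 50*(-11) = -8 + 550 = 542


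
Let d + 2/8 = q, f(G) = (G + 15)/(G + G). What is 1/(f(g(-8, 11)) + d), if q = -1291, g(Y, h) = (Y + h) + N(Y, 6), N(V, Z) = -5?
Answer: -2/2589 ≈ -0.00077250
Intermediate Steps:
g(Y, h) = -5 + Y + h (g(Y, h) = (Y + h) - 5 = -5 + Y + h)
f(G) = (15 + G)/(2*G) (f(G) = (15 + G)/((2*G)) = (15 + G)*(1/(2*G)) = (15 + G)/(2*G))
d = -5165/4 (d = -1/4 - 1291 = -5165/4 ≈ -1291.3)
1/(f(g(-8, 11)) + d) = 1/((15 + (-5 - 8 + 11))/(2*(-5 - 8 + 11)) - 5165/4) = 1/((1/2)*(15 - 2)/(-2) - 5165/4) = 1/((1/2)*(-1/2)*13 - 5165/4) = 1/(-13/4 - 5165/4) = 1/(-2589/2) = -2/2589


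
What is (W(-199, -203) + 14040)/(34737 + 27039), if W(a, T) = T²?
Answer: 55249/61776 ≈ 0.89434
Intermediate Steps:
(W(-199, -203) + 14040)/(34737 + 27039) = ((-203)² + 14040)/(34737 + 27039) = (41209 + 14040)/61776 = 55249*(1/61776) = 55249/61776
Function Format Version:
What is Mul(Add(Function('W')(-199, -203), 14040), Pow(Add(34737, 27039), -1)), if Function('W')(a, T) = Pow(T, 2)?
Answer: Rational(55249, 61776) ≈ 0.89434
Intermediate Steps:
Mul(Add(Function('W')(-199, -203), 14040), Pow(Add(34737, 27039), -1)) = Mul(Add(Pow(-203, 2), 14040), Pow(Add(34737, 27039), -1)) = Mul(Add(41209, 14040), Pow(61776, -1)) = Mul(55249, Rational(1, 61776)) = Rational(55249, 61776)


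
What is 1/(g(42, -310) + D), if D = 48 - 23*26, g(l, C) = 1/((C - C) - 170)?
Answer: -170/93501 ≈ -0.0018182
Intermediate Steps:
g(l, C) = -1/170 (g(l, C) = 1/(0 - 170) = 1/(-170) = -1/170)
D = -550 (D = 48 - 598 = -550)
1/(g(42, -310) + D) = 1/(-1/170 - 550) = 1/(-93501/170) = -170/93501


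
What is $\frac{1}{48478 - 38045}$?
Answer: $\frac{1}{10433} \approx 9.585 \cdot 10^{-5}$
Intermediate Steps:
$\frac{1}{48478 - 38045} = \frac{1}{10433}$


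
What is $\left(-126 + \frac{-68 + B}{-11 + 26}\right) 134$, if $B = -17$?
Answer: $- \frac{52930}{3} \approx -17643.0$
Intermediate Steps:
$\left(-126 + \frac{-68 + B}{-11 + 26}\right) 134 = \left(-126 + \frac{-68 - 17}{-11 + 26}\right) 134 = \left(-126 - \frac{85}{15}\right) 134 = \left(-126 - \frac{17}{3}\right) 134 = \left(- \frac{395}{3}\right) 134 = - \frac{52930}{3}$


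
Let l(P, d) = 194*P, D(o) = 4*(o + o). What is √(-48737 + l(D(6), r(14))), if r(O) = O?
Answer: 5*I*√1577 ≈ 198.56*I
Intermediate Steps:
D(o) = 8*o (D(o) = 4*(2*o) = 8*o)
√(-48737 + l(D(6), r(14))) = √(-48737 + 194*(8*6)) = √(-48737 + 194*48) = √(-48737 + 9312) = √(-39425) = 5*I*√1577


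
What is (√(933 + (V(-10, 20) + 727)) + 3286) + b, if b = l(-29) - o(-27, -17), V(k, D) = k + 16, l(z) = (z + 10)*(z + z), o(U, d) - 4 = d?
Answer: 4401 + 7*√34 ≈ 4441.8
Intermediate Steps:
o(U, d) = 4 + d
l(z) = 2*z*(10 + z) (l(z) = (10 + z)*(2*z) = 2*z*(10 + z))
V(k, D) = 16 + k
b = 1115 (b = 2*(-29)*(10 - 29) - (4 - 17) = 2*(-29)*(-19) - 1*(-13) = 1102 + 13 = 1115)
(√(933 + (V(-10, 20) + 727)) + 3286) + b = (√(933 + ((16 - 10) + 727)) + 3286) + 1115 = (√(933 + (6 + 727)) + 3286) + 1115 = (√(933 + 733) + 3286) + 1115 = (√1666 + 3286) + 1115 = (7*√34 + 3286) + 1115 = (3286 + 7*√34) + 1115 = 4401 + 7*√34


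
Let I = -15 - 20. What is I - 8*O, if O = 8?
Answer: -99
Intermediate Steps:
I = -35
I - 8*O = -35 - 8*8 = -35 - 64 = -99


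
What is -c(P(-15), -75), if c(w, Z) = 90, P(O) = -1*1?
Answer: -90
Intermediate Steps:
P(O) = -1
-c(P(-15), -75) = -1*90 = -90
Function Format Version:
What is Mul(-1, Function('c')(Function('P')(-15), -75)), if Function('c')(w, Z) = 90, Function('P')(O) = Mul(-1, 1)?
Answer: -90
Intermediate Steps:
Function('P')(O) = -1
Mul(-1, Function('c')(Function('P')(-15), -75)) = Mul(-1, 90) = -90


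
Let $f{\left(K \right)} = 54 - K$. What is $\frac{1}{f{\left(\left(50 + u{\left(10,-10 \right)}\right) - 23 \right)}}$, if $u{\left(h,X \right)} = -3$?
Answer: $\frac{1}{30} \approx 0.033333$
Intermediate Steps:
$\frac{1}{f{\left(\left(50 + u{\left(10,-10 \right)}\right) - 23 \right)}} = \frac{1}{54 - \left(\left(50 - 3\right) - 23\right)} = \frac{1}{54 - \left(47 - 23\right)} = \frac{1}{54 - 24} = \frac{1}{30}$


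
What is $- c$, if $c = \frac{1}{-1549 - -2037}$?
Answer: $- \frac{1}{488} \approx -0.0020492$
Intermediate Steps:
$c = \frac{1}{488}$ ($c = \frac{1}{-1549 + 2037} = \frac{1}{488} \approx 0.0020492$)
$- c = \left(-1\right) \frac{1}{488} = - \frac{1}{488}$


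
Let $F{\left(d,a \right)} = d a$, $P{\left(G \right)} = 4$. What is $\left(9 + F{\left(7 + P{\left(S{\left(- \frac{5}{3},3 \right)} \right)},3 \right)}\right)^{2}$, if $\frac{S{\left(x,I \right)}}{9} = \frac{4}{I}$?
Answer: $1764$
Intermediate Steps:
$S{\left(x,I \right)} = \frac{36}{I}$ ($S{\left(x,I \right)} = 9 \frac{4}{I} = \frac{36}{I}$)
$F{\left(d,a \right)} = a d$
$\left(9 + F{\left(7 + P{\left(S{\left(- \frac{5}{3},3 \right)} \right)},3 \right)}\right)^{2} = \left(9 + 3 \left(7 + 4\right)\right)^{2} = \left(9 + 3 \cdot 11\right)^{2} = \left(9 + 33\right)^{2} = 42^{2} = 1764$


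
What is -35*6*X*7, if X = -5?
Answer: 7350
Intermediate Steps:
-35*6*X*7 = -35*6*(-5)*7 = -(-1050)*7 = -35*(-30)*7 = 1050*7 = 7350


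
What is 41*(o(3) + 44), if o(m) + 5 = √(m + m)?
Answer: 1599 + 41*√6 ≈ 1699.4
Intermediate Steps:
o(m) = -5 + √2*√m (o(m) = -5 + √(m + m) = -5 + √(2*m) = -5 + √2*√m)
41*(o(3) + 44) = 41*((-5 + √2*√3) + 44) = 41*((-5 + √6) + 44) = 41*(39 + √6) = 1599 + 41*√6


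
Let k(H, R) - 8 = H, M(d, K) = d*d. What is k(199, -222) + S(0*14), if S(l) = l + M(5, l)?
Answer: 232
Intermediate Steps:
M(d, K) = d**2
k(H, R) = 8 + H
S(l) = 25 + l (S(l) = l + 5**2 = l + 25 = 25 + l)
k(199, -222) + S(0*14) = (8 + 199) + (25 + 0*14) = 207 + (25 + 0) = 207 + 25 = 232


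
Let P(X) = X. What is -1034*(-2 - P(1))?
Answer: 3102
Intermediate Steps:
-1034*(-2 - P(1)) = -1034*(-2 - 1*1) = -1034*(-2 - 1) = -1034*(-3) = -94*(-33) = 3102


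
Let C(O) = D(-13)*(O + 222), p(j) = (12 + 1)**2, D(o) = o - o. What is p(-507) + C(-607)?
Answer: 169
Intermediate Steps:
D(o) = 0
p(j) = 169 (p(j) = 13**2 = 169)
C(O) = 0 (C(O) = 0*(O + 222) = 0*(222 + O) = 0)
p(-507) + C(-607) = 169 + 0 = 169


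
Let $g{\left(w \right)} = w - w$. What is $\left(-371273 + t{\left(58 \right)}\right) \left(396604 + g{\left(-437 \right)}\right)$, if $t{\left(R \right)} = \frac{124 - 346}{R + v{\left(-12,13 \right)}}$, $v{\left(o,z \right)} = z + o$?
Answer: $- \frac{8687741102716}{59} \approx -1.4725 \cdot 10^{11}$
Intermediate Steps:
$v{\left(o,z \right)} = o + z$
$t{\left(R \right)} = - \frac{222}{1 + R}$ ($t{\left(R \right)} = \frac{124 - 346}{R + \left(-12 + 13\right)} = - \frac{222}{R + 1} = - \frac{222}{1 + R}$)
$g{\left(w \right)} = 0$
$\left(-371273 + t{\left(58 \right)}\right) \left(396604 + g{\left(-437 \right)}\right) = \left(-371273 - \frac{222}{1 + 58}\right) \left(396604 + 0\right) = \left(-371273 - \frac{222}{59}\right) 396604 = \left(- \frac{21905329}{59}\right) 396604 = - \frac{8687741102716}{59}$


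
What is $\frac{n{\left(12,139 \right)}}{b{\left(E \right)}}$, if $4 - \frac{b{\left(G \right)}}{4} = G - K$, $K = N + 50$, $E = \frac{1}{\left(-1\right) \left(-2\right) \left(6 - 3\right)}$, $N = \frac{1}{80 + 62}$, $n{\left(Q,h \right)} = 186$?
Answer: $\frac{19809}{22936} \approx 0.86366$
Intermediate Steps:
$N = \frac{1}{142} \approx 0.0070423$
$E = \frac{1}{6}$ ($E = \frac{1}{2 \left(6 - 3\right)} = \frac{1}{2 \cdot 3} = \frac{1}{6} \approx 0.16667$)
$K = \frac{7101}{142}$ ($K = \frac{1}{142} + 50 = \frac{7101}{142} \approx 50.007$)
$b{\left(G \right)} = \frac{15338}{71} - 4 G$ ($b{\left(G \right)} = 16 - 4 \left(G - \frac{7101}{142}\right) = 16 - 4 \left(- \frac{7101}{142} + G\right) = 16 - \left(- \frac{14202}{71} + 4 G\right) = \frac{15338}{71} - 4 G$)
$\frac{n{\left(12,139 \right)}}{b{\left(E \right)}} = \frac{186}{\frac{15338}{71} - \frac{2}{3}} = \frac{186}{\frac{45872}{213}} = 186 \cdot \frac{213}{45872} = \frac{19809}{22936}$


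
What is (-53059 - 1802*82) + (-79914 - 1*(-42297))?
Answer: -238440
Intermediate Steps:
(-53059 - 1802*82) + (-79914 - 1*(-42297)) = (-53059 - 147764) + (-79914 + 42297) = -200823 - 37617 = -238440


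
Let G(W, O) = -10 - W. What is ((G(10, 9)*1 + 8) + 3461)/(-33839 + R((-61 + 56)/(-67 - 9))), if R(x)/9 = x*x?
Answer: -19921424/195453839 ≈ -0.10192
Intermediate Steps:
R(x) = 9*x² (R(x) = 9*(x*x) = 9*x²)
((G(10, 9)*1 + 8) + 3461)/(-33839 + R((-61 + 56)/(-67 - 9))) = (((-10 - 1*10)*1 + 8) + 3461)/(-33839 + 9*((-61 + 56)/(-67 - 9))²) = (((-10 - 10)*1 + 8) + 3461)/(-33839 + 9*(-5/(-76))²) = ((-20*1 + 8) + 3461)/(-33839 + 9*(-5*(-1/76))²) = ((-20 + 8) + 3461)/(-33839 + 9*(5/76)²) = (-12 + 3461)/(-33839 + 9*(25/5776)) = 3449/(-33839 + 225/5776) = 3449/(-195453839/5776) = 3449*(-5776/195453839) = -19921424/195453839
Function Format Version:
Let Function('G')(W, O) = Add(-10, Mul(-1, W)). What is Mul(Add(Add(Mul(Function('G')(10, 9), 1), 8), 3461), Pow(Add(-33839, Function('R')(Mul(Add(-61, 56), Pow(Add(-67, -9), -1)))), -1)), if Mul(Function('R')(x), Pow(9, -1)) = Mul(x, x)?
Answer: Rational(-19921424, 195453839) ≈ -0.10192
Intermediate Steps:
Function('R')(x) = Mul(9, Pow(x, 2)) (Function('R')(x) = Mul(9, Mul(x, x)) = Mul(9, Pow(x, 2)))
Mul(Add(Add(Mul(Function('G')(10, 9), 1), 8), 3461), Pow(Add(-33839, Function('R')(Mul(Add(-61, 56), Pow(Add(-67, -9), -1)))), -1)) = Mul(Add(Add(Mul(Add(-10, Mul(-1, 10)), 1), 8), 3461), Pow(Add(-33839, Mul(9, Pow(Mul(Add(-61, 56), Pow(Add(-67, -9), -1)), 2))), -1)) = Mul(Add(Add(Mul(Add(-10, -10), 1), 8), 3461), Pow(Add(-33839, Mul(9, Pow(Mul(-5, Pow(-76, -1)), 2))), -1)) = Mul(Add(Add(Mul(-20, 1), 8), 3461), Pow(Add(-33839, Mul(9, Pow(Mul(-5, Rational(-1, 76)), 2))), -1)) = Mul(Add(Add(-20, 8), 3461), Pow(Add(-33839, Mul(9, Pow(Rational(5, 76), 2))), -1)) = Mul(Add(-12, 3461), Pow(Add(-33839, Mul(9, Rational(25, 5776))), -1)) = Mul(3449, Pow(Add(-33839, Rational(225, 5776)), -1)) = Mul(3449, Pow(Rational(-195453839, 5776), -1)) = Mul(3449, Rational(-5776, 195453839)) = Rational(-19921424, 195453839)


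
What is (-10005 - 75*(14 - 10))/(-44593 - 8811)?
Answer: 10305/53404 ≈ 0.19296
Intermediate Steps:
(-10005 - 75*(14 - 10))/(-44593 - 8811) = (-10005 - 75*4)/(-53404) = (-10005 - 300)*(-1/53404) = -10305*(-1/53404) = 10305/53404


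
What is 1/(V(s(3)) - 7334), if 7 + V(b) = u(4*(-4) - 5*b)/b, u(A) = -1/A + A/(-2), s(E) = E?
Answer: -62/454821 ≈ -0.00013632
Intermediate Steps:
u(A) = -1/A - A/2 (u(A) = -1/A + A*(-1/2) = -1/A - A/2)
V(b) = -7 + (8 - 1/(-16 - 5*b) + 5*b/2)/b (V(b) = -7 + (-1/(4*(-4) - 5*b) - (4*(-4) - 5*b)/2)/b = -7 + (-1/(-16 - 5*b) - (-16 - 5*b)/2)/b = -7 + (-1/(-16 - 5*b) + (8 + 5*b/2))/b = -7 + (8 - 1/(-16 - 5*b) + 5*b/2)/b)
1/(V(s(3)) - 7334) = 1/((1/2)*(258 - 64*3 - 45*3**2)/(3*(16 + 5*3)) - 7334) = 1/((1/2)*(1/3)*(258 - 192 - 45*9)/(16 + 15) - 7334) = 1/((1/2)*(1/3)*(258 - 192 - 405)/31 - 7334) = 1/((1/2)*(1/3)*(1/31)*(-339) - 7334) = 1/(-113/62 - 7334) = 1/(-454821/62) = -62/454821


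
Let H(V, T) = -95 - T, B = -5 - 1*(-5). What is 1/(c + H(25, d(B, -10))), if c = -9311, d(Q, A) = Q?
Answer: -1/9406 ≈ -0.00010632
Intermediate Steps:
B = 0 (B = -5 + 5 = 0)
1/(c + H(25, d(B, -10))) = 1/(-9311 + (-95 - 1*0)) = 1/(-9311 + (-95 + 0)) = 1/(-9311 - 95) = 1/(-9406) = -1/9406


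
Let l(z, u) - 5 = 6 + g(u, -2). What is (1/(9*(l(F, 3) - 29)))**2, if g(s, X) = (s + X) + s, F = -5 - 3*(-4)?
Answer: 1/15876 ≈ 6.2988e-5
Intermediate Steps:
F = 7 (F = -5 + 12 = 7)
g(s, X) = X + 2*s (g(s, X) = (X + s) + s = X + 2*s)
l(z, u) = 9 + 2*u (l(z, u) = 5 + (6 + (-2 + 2*u)) = 5 + (4 + 2*u) = 9 + 2*u)
(1/(9*(l(F, 3) - 29)))**2 = (1/(9*((9 + 2*3) - 29)))**2 = (1/(9*((9 + 6) - 29)))**2 = (1/(9*(15 - 29)))**2 = ((1/9)/(-14))**2 = ((1/9)*(-1/14))**2 = (-1/126)**2 = 1/15876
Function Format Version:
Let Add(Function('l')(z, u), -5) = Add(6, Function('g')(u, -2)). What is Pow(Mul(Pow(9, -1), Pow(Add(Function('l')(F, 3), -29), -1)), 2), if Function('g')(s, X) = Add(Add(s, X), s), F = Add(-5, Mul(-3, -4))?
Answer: Rational(1, 15876) ≈ 6.2988e-5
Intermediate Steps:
F = 7 (F = Add(-5, 12) = 7)
Function('g')(s, X) = Add(X, Mul(2, s)) (Function('g')(s, X) = Add(Add(X, s), s) = Add(X, Mul(2, s)))
Function('l')(z, u) = Add(9, Mul(2, u)) (Function('l')(z, u) = Add(5, Add(6, Add(-2, Mul(2, u)))) = Add(5, Add(4, Mul(2, u))) = Add(9, Mul(2, u)))
Pow(Mul(Pow(9, -1), Pow(Add(Function('l')(F, 3), -29), -1)), 2) = Pow(Mul(Pow(9, -1), Pow(Add(Add(9, Mul(2, 3)), -29), -1)), 2) = Pow(Mul(Rational(1, 9), Pow(Add(Add(9, 6), -29), -1)), 2) = Pow(Mul(Rational(1, 9), Pow(Add(15, -29), -1)), 2) = Pow(Mul(Rational(1, 9), Pow(-14, -1)), 2) = Pow(Mul(Rational(1, 9), Rational(-1, 14)), 2) = Pow(Rational(-1, 126), 2) = Rational(1, 15876)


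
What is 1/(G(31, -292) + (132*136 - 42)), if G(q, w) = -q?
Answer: 1/17879 ≈ 5.5932e-5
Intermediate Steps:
1/(G(31, -292) + (132*136 - 42)) = 1/(-1*31 + (132*136 - 42)) = 1/(-31 + (17952 - 42)) = 1/(-31 + 17910) = 1/17879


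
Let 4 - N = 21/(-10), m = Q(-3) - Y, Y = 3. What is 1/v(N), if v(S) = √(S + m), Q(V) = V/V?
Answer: √410/41 ≈ 0.49387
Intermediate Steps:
Q(V) = 1
m = -2 (m = 1 - 1*3 = 1 - 3 = -2)
N = 61/10 (N = 4 - 21/(-10) = 4 - 21*(-1)/10 = 4 - 1*(-21/10) = 4 + 21/10 = 61/10 ≈ 6.1000)
v(S) = √(-2 + S) (v(S) = √(S - 2) = √(-2 + S))
1/v(N) = 1/(√(-2 + 61/10)) = 1/(√(41/10)) = 1/(√410/10) = √410/41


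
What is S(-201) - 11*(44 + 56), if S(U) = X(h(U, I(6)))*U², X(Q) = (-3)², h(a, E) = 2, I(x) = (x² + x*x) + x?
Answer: 362509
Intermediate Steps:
I(x) = x + 2*x² (I(x) = (x² + x²) + x = 2*x² + x = x + 2*x²)
X(Q) = 9
S(U) = 9*U²
S(-201) - 11*(44 + 56) = 9*(-201)² - 11*(44 + 56) = 9*40401 - 11*100 = 363609 - 1*1100 = 363609 - 1100 = 362509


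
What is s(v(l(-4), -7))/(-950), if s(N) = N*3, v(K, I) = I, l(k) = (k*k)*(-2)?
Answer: 21/950 ≈ 0.022105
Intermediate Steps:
l(k) = -2*k² (l(k) = k²*(-2) = -2*k²)
s(N) = 3*N
s(v(l(-4), -7))/(-950) = (3*(-7))/(-950) = -21*(-1/950) = 21/950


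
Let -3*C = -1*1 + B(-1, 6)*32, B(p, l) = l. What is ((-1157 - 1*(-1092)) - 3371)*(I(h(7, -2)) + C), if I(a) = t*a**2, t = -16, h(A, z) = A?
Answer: 8737748/3 ≈ 2.9126e+6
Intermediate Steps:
I(a) = -16*a**2
C = -191/3 (C = -(-1*1 + 6*32)/3 = -(-1 + 192)/3 = -1/3*191 = -191/3 ≈ -63.667)
((-1157 - 1*(-1092)) - 3371)*(I(h(7, -2)) + C) = ((-1157 - 1*(-1092)) - 3371)*(-16*7**2 - 191/3) = ((-1157 + 1092) - 3371)*(-16*49 - 191/3) = (-65 - 3371)*(-784 - 191/3) = -3436*(-2543/3) = 8737748/3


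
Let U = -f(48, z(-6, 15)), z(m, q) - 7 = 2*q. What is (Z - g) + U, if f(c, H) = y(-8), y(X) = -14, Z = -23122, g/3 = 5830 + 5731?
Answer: -57791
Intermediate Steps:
z(m, q) = 7 + 2*q
g = 34683 (g = 3*(5830 + 5731) = 3*11561 = 34683)
f(c, H) = -14
U = 14 (U = -1*(-14) = 14)
(Z - g) + U = (-23122 - 1*34683) + 14 = (-23122 - 34683) + 14 = -57805 + 14 = -57791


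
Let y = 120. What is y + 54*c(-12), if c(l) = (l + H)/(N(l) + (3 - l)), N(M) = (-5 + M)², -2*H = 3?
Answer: 35751/304 ≈ 117.60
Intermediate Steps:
H = -3/2 (H = -½*3 = -3/2 ≈ -1.5000)
c(l) = (-3/2 + l)/(3 + (-5 + l)² - l) (c(l) = (l - 3/2)/((-5 + l)² + (3 - l)) = (-3/2 + l)/(3 + (-5 + l)² - l))
y + 54*c(-12) = 120 + 54*((-3/2 - 12)/(28 + (-12)² - 11*(-12))) = 120 + 54*(-27/2/(28 + 144 + 132)) = 120 + 54*(-27/2/304) = 120 + 54*((1/304)*(-27/2)) = 120 + 54*(-27/608) = 120 - 729/304 = 35751/304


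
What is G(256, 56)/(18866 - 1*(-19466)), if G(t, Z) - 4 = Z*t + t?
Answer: 3649/9583 ≈ 0.38078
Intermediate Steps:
G(t, Z) = 4 + t + Z*t (G(t, Z) = 4 + (Z*t + t) = 4 + (t + Z*t) = 4 + t + Z*t)
G(256, 56)/(18866 - 1*(-19466)) = (4 + 256 + 56*256)/(18866 - 1*(-19466)) = (4 + 256 + 14336)/(18866 + 19466) = 14596/38332 = 14596*(1/38332) = 3649/9583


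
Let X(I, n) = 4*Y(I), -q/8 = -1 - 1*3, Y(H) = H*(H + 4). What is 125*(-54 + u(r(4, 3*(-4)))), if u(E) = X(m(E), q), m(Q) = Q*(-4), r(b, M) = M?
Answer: 1241250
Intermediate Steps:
Y(H) = H*(4 + H)
q = 32 (q = -8*(-1 - 1*3) = -8*(-1 - 3) = -8*(-4) = 32)
m(Q) = -4*Q
X(I, n) = 4*I*(4 + I) (X(I, n) = 4*(I*(4 + I)) = 4*I*(4 + I))
u(E) = -16*E*(4 - 4*E) (u(E) = 4*(-4*E)*(4 - 4*E) = -16*E*(4 - 4*E))
125*(-54 + u(r(4, 3*(-4)))) = 125*(-54 + 64*(3*(-4))*(-1 + 3*(-4))) = 125*(-54 + 64*(-12)*(-1 - 12)) = 125*(-54 + 64*(-12)*(-13)) = 125*(-54 + 9984) = 125*9930 = 1241250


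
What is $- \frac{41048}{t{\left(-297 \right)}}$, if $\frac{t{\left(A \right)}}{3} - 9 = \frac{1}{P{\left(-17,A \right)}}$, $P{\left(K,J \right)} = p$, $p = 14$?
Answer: $- \frac{574672}{381} \approx -1508.3$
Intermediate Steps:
$P{\left(K,J \right)} = 14$
$t{\left(A \right)} = \frac{381}{14}$ ($t{\left(A \right)} = 27 + \frac{3}{14} = \frac{381}{14}$)
$- \frac{41048}{t{\left(-297 \right)}} = - \frac{41048}{\frac{381}{14}} = \left(-41048\right) \frac{14}{381} = - \frac{574672}{381}$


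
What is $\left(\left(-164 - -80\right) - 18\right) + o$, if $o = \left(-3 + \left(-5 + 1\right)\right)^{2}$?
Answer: $-53$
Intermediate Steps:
$o = 49$ ($o = \left(-3 - 4\right)^{2} = \left(-7\right)^{2} = 49$)
$\left(\left(-164 - -80\right) - 18\right) + o = \left(\left(-164 - -80\right) - 18\right) + 49 = \left(\left(-164 + 80\right) - 18\right) + 49 = \left(-84 - 18\right) + 49 = -102 + 49 = -53$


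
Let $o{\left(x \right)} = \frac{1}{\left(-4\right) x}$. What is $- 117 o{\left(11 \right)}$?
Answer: $\frac{117}{44} \approx 2.6591$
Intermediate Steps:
$o{\left(x \right)} = - \frac{1}{4 x}$
$- 117 o{\left(11 \right)} = - 117 \left(- \frac{1}{4 \cdot 11}\right) = - 117 \left(\left(- \frac{1}{4}\right) \frac{1}{11}\right) = \left(-117\right) \left(- \frac{1}{44}\right) = \frac{117}{44}$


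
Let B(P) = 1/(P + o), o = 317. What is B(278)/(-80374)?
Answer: -1/47822530 ≈ -2.0911e-8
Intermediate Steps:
B(P) = 1/(317 + P) (B(P) = 1/(P + 317) = 1/(317 + P))
B(278)/(-80374) = 1/((317 + 278)*(-80374)) = -1/80374/595 = (1/595)*(-1/80374) = -1/47822530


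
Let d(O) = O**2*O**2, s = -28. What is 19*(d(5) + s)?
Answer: 11343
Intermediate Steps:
d(O) = O**4
19*(d(5) + s) = 19*(5**4 - 28) = 19*(625 - 28) = 19*597 = 11343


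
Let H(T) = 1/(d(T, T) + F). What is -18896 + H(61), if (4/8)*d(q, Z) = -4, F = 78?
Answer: -1322719/70 ≈ -18896.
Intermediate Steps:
d(q, Z) = -8 (d(q, Z) = 2*(-4) = -8)
H(T) = 1/70 (H(T) = 1/(-8 + 78) = 1/70)
-18896 + H(61) = -18896 + 1/70 = -1322719/70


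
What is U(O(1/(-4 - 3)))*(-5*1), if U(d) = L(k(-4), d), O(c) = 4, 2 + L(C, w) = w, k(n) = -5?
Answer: -10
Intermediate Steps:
L(C, w) = -2 + w
U(d) = -2 + d
U(O(1/(-4 - 3)))*(-5*1) = (-2 + 4)*(-5*1) = 2*(-5) = -10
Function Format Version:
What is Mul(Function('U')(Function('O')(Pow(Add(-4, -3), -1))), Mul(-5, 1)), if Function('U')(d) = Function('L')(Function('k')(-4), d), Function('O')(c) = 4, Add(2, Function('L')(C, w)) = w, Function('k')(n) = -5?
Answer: -10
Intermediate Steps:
Function('L')(C, w) = Add(-2, w)
Function('U')(d) = Add(-2, d)
Mul(Function('U')(Function('O')(Pow(Add(-4, -3), -1))), Mul(-5, 1)) = Mul(Add(-2, 4), Mul(-5, 1)) = Mul(2, -5) = -10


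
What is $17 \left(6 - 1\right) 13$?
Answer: $1105$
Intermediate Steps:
$17 \left(6 - 1\right) 13 = 17 \cdot 5 \cdot 13 = 85 \cdot 13 = 1105$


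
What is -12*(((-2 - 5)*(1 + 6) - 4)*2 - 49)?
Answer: 1860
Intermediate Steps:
-12*(((-2 - 5)*(1 + 6) - 4)*2 - 49) = -12*((-7*7 - 4)*2 - 49) = -12*((-49 - 4)*2 - 49) = -12*(-53*2 - 49) = -12*(-106 - 49) = -12*(-155) = 1860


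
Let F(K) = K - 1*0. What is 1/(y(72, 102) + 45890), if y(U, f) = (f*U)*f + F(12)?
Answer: 1/794990 ≈ 1.2579e-6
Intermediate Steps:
F(K) = K (F(K) = K + 0 = K)
y(U, f) = 12 + U*f**2 (y(U, f) = (f*U)*f + 12 = (U*f)*f + 12 = U*f**2 + 12 = 12 + U*f**2)
1/(y(72, 102) + 45890) = 1/((12 + 72*102**2) + 45890) = 1/((12 + 72*10404) + 45890) = 1/((12 + 749088) + 45890) = 1/(749100 + 45890) = 1/794990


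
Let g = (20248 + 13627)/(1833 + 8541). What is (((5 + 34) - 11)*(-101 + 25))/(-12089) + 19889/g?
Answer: 356339593322/58502125 ≈ 6091.1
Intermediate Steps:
g = 33875/10374 ≈ 3.2654
(((5 + 34) - 11)*(-101 + 25))/(-12089) + 19889/g = (((5 + 34) - 11)*(-101 + 25))/(-12089) + 19889/(33875/10374) = ((39 - 11)*(-76))*(-1/12089) + 19889*(10374/33875) = (28*(-76))*(-1/12089) + 206328486/33875 = -2128*(-1/12089) + 206328486/33875 = 304/1727 + 206328486/33875 = 356339593322/58502125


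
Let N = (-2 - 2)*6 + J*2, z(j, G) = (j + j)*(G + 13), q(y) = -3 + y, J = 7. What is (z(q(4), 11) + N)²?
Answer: 1444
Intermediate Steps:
z(j, G) = 2*j*(13 + G) (z(j, G) = (2*j)*(13 + G) = 2*j*(13 + G))
N = -10 (N = (-2 - 2)*6 + 7*2 = -4*6 + 14 = -24 + 14 = -10)
(z(q(4), 11) + N)² = (2*(-3 + 4)*(13 + 11) - 10)² = (2*1*24 - 10)² = (48 - 10)² = 38² = 1444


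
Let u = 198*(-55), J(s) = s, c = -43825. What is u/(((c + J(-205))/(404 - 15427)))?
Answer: -16360047/4403 ≈ -3715.7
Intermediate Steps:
u = -10890
u/(((c + J(-205))/(404 - 15427))) = -10890*(404 - 15427)/(-43825 - 205) = -10890/((-44030/(-15023))) = -10890/((-44030*(-1/15023))) = -10890/44030/15023 = -10890*15023/44030 = -16360047/4403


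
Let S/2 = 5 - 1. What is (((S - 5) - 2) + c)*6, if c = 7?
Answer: 48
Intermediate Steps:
S = 8 (S = 2*(5 - 1) = 2*4 = 8)
(((S - 5) - 2) + c)*6 = (((8 - 5) - 2) + 7)*6 = ((3 - 2) + 7)*6 = (1 + 7)*6 = 8*6 = 48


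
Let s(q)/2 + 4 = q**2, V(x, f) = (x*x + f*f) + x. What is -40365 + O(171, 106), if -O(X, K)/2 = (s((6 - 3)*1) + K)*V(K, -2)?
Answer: -2672637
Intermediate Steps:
V(x, f) = x + f**2 + x**2 (V(x, f) = (x**2 + f**2) + x = (f**2 + x**2) + x = x + f**2 + x**2)
s(q) = -8 + 2*q**2
O(X, K) = -2*(10 + K)*(4 + K + K**2) (O(X, K) = -2*((-8 + 2*((6 - 3)*1)**2) + K)*(K + (-2)**2 + K**2) = -2*((-8 + 2*(3*1)**2) + K)*(K + 4 + K**2) = -2*((-8 + 2*3**2) + K)*(4 + K + K**2) = -2*((-8 + 2*9) + K)*(4 + K + K**2) = -2*((-8 + 18) + K)*(4 + K + K**2) = -2*(10 + K)*(4 + K + K**2))
-40365 + O(171, 106) = -40365 - 2*(10 + 106)*(4 + 106 + 106**2) = -40365 - 2*116*(4 + 106 + 11236) = -40365 - 2*116*11346 = -40365 - 2632272 = -2672637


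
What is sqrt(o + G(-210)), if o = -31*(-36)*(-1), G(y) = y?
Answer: I*sqrt(1326) ≈ 36.414*I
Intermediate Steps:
o = -1116 (o = 1116*(-1) = -1116)
sqrt(o + G(-210)) = sqrt(-1116 - 210) = sqrt(-1326) = I*sqrt(1326)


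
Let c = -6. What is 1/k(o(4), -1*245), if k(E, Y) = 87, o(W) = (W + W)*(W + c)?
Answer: 1/87 ≈ 0.011494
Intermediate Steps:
o(W) = 2*W*(-6 + W) (o(W) = (W + W)*(W - 6) = (2*W)*(-6 + W) = 2*W*(-6 + W))
1/k(o(4), -1*245) = 1/87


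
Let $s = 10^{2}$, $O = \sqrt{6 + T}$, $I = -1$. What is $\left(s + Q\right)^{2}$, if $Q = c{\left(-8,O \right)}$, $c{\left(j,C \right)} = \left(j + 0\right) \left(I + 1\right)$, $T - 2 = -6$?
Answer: $10000$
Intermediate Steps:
$T = -4$ ($T = 2 - 6 = -4$)
$O = \sqrt{2}$ ($O = \sqrt{6 - 4} = \sqrt{2} \approx 1.4142$)
$c{\left(j,C \right)} = 0$ ($c{\left(j,C \right)} = \left(j + 0\right) \left(-1 + 1\right) = j 0 = 0$)
$s = 100$
$Q = 0$
$\left(s + Q\right)^{2} = \left(100 + 0\right)^{2} = 100^{2} = 10000$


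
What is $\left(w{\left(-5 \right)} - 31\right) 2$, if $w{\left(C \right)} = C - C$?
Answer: $-62$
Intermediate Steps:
$w{\left(C \right)} = 0$
$\left(w{\left(-5 \right)} - 31\right) 2 = \left(0 - 31\right) 2 = \left(-31\right) 2 = -62$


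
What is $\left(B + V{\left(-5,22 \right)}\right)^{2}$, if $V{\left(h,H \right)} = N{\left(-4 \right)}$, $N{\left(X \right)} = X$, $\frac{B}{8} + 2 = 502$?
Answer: $15968016$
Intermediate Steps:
$B = 4000$ ($B = -16 + 8 \cdot 502 = -16 + 4016 = 4000$)
$V{\left(h,H \right)} = -4$
$\left(B + V{\left(-5,22 \right)}\right)^{2} = \left(4000 - 4\right)^{2} = 3996^{2} = 15968016$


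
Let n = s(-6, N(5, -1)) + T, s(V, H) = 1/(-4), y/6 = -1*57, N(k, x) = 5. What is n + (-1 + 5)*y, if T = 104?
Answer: -5057/4 ≈ -1264.3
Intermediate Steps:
y = -342 (y = 6*(-1*57) = 6*(-57) = -342)
s(V, H) = -1/4
n = 415/4 (n = -1/4 + 104 = 415/4 ≈ 103.75)
n + (-1 + 5)*y = 415/4 + (-1 + 5)*(-342) = 415/4 + 4*(-342) = 415/4 - 1368 = -5057/4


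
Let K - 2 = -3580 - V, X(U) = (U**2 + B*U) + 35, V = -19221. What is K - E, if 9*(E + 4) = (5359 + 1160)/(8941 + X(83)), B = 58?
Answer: 970690766/62037 ≈ 15647.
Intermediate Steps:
X(U) = 35 + U**2 + 58*U (X(U) = (U**2 + 58*U) + 35 = 35 + U**2 + 58*U)
K = 15643 (K = 2 + (-3580 - 1*(-19221)) = 2 + (-3580 + 19221) = 2 + 15641 = 15643)
E = -245975/62037 (E = -4 + ((5359 + 1160)/(8941 + (35 + 83**2 + 58*83)))/9 = -4 + (6519/(8941 + (35 + 6889 + 4814)))/9 = -4 + (6519/(8941 + 11738))/9 = -4 + (6519/20679)/9 = -4 + (6519*(1/20679))/9 = -4 + (1/9)*(2173/6893) = -4 + 2173/62037 = -245975/62037 ≈ -3.9650)
K - E = 15643 - 1*(-245975/62037) = 15643 + 245975/62037 = 970690766/62037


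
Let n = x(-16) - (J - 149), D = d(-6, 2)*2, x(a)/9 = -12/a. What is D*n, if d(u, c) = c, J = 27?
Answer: 515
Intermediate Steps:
x(a) = -108/a (x(a) = 9*(-12/a) = -108/a)
D = 4 (D = 2*2 = 4)
n = 515/4 (n = -108/(-16) - (27 - 149) = -108*(-1/16) - 1*(-122) = 27/4 + 122 = 515/4 ≈ 128.75)
D*n = 4*(515/4) = 515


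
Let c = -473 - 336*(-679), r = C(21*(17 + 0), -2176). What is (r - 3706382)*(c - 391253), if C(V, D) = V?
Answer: 606238981550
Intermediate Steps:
r = 357 (r = 21*(17 + 0) = 21*17 = 357)
c = 227671 (c = -473 + 228144 = 227671)
(r - 3706382)*(c - 391253) = (357 - 3706382)*(227671 - 391253) = -3706025*(-163582) = 606238981550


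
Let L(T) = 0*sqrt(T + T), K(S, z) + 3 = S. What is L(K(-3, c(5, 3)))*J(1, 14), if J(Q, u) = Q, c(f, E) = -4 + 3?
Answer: 0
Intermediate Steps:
c(f, E) = -1
K(S, z) = -3 + S
L(T) = 0 (L(T) = 0*sqrt(2*T) = 0*(sqrt(2)*sqrt(T)) = 0)
L(K(-3, c(5, 3)))*J(1, 14) = 0*1 = 0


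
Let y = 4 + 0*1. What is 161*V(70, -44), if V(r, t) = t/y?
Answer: -1771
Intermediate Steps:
y = 4 (y = 4 + 0 = 4)
V(r, t) = t/4
161*V(70, -44) = 161*((1/4)*(-44)) = 161*(-11) = -1771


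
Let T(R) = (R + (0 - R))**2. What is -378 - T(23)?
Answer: -378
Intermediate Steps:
T(R) = 0 (T(R) = (R - R)**2 = 0**2 = 0)
-378 - T(23) = -378 - 1*0 = -378 + 0 = -378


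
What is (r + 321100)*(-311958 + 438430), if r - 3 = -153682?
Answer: 21174068712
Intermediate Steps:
r = -153679 (r = 3 - 153682 = -153679)
(r + 321100)*(-311958 + 438430) = (-153679 + 321100)*(-311958 + 438430) = 167421*126472 = 21174068712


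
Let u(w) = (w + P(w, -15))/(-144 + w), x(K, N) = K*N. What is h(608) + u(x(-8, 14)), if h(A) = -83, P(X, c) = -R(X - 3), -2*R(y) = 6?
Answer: -21139/256 ≈ -82.574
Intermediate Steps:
R(y) = -3 (R(y) = -½*6 = -3)
P(X, c) = 3 (P(X, c) = -1*(-3) = 3)
u(w) = (3 + w)/(-144 + w) (u(w) = (w + 3)/(-144 + w) = (3 + w)/(-144 + w))
h(608) + u(x(-8, 14)) = -83 + (3 - 8*14)/(-144 - 8*14) = -83 + (3 - 112)/(-144 - 112) = -83 - 109/(-256) = -83 - 1/256*(-109) = -83 + 109/256 = -21139/256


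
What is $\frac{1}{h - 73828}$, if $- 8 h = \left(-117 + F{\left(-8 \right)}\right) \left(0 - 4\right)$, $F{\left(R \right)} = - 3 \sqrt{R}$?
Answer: $- \frac{295546}{21836859601} + \frac{12 i \sqrt{2}}{21836859601} \approx -1.3534 \cdot 10^{-5} + 7.7715 \cdot 10^{-10} i$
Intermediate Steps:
$h = - \frac{117}{2} - 3 i \sqrt{2}$ ($h = - \frac{\left(-117 - 3 \sqrt{-8}\right) \left(0 - 4\right)}{8} = - \frac{\left(-117 - 3 \cdot 2 i \sqrt{2}\right) \left(-4\right)}{8} = - \frac{\left(-117 - 6 i \sqrt{2}\right) \left(-4\right)}{8} = - \frac{468 + 24 i \sqrt{2}}{8} = - \frac{117}{2} - 3 i \sqrt{2} \approx -58.5 - 4.2426 i$)
$\frac{1}{h - 73828} = \frac{1}{\left(- \frac{117}{2} - 3 i \sqrt{2}\right) - 73828} = \frac{1}{- \frac{147773}{2} - 3 i \sqrt{2}}$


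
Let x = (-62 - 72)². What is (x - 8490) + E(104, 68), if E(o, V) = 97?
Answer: 9563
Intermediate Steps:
x = 17956 (x = (-134)² = 17956)
(x - 8490) + E(104, 68) = (17956 - 8490) + 97 = 9466 + 97 = 9563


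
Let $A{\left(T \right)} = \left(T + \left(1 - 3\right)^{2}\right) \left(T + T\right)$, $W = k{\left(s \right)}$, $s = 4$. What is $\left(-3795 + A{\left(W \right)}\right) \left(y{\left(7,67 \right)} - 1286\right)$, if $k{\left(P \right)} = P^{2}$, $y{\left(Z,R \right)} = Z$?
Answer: $4035245$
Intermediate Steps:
$W = 16$ ($W = 4^{2} = 16$)
$A{\left(T \right)} = 2 T \left(4 + T\right)$ ($A{\left(T \right)} = \left(T + \left(-2\right)^{2}\right) 2 T = \left(T + 4\right) 2 T = \left(4 + T\right) 2 T = 2 T \left(4 + T\right)$)
$\left(-3795 + A{\left(W \right)}\right) \left(y{\left(7,67 \right)} - 1286\right) = \left(-3795 + 2 \cdot 16 \left(4 + 16\right)\right) \left(7 - 1286\right) = \left(-3795 + 2 \cdot 16 \cdot 20\right) \left(-1279\right) = \left(-3795 + 640\right) \left(-1279\right) = \left(-3155\right) \left(-1279\right) = 4035245$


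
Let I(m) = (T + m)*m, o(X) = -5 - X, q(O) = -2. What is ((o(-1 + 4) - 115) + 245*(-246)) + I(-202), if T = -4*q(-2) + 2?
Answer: -21609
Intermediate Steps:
T = 10 (T = -4*(-2) + 2 = 8 + 2 = 10)
I(m) = m*(10 + m) (I(m) = (10 + m)*m = m*(10 + m))
((o(-1 + 4) - 115) + 245*(-246)) + I(-202) = (((-5 - (-1 + 4)) - 115) + 245*(-246)) - 202*(10 - 202) = (((-5 - 1*3) - 115) - 60270) - 202*(-192) = (((-5 - 3) - 115) - 60270) + 38784 = ((-8 - 115) - 60270) + 38784 = (-123 - 60270) + 38784 = -60393 + 38784 = -21609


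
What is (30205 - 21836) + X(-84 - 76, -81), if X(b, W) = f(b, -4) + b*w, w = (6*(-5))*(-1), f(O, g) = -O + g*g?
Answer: 3745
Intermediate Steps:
f(O, g) = g² - O (f(O, g) = -O + g² = g² - O)
w = 30 (w = -30*(-1) = 30)
X(b, W) = 16 + 29*b (X(b, W) = ((-4)² - b) + b*30 = (16 - b) + 30*b = 16 + 29*b)
(30205 - 21836) + X(-84 - 76, -81) = (30205 - 21836) + (16 + 29*(-84 - 76)) = 8369 + (16 + 29*(-160)) = 8369 + (16 - 4640) = 8369 - 4624 = 3745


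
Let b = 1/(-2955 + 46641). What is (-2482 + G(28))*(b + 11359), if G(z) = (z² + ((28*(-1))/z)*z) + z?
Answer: -140432884825/7281 ≈ -1.9288e+7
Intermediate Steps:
b = 1/43686 ≈ 2.2891e-5
G(z) = -28 + z + z² (G(z) = (z² + (-28/z)*z) + z = (z² - 28) + z = (-28 + z²) + z = -28 + z + z²)
(-2482 + G(28))*(b + 11359) = (-2482 + (-28 + 28 + 28²))*(1/43686 + 11359) = (-2482 + (-28 + 28 + 784))*(496229275/43686) = (-2482 + 784)*(496229275/43686) = -1698*496229275/43686 = -140432884825/7281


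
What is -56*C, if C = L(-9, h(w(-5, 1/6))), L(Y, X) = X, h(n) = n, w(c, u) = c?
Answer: 280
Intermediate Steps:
C = -5
-56*C = -56*(-5) = 280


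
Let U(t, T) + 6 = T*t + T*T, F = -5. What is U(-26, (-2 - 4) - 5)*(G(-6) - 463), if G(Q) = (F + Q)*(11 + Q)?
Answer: -207718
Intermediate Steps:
U(t, T) = -6 + T**2 + T*t (U(t, T) = -6 + (T*t + T*T) = -6 + (T*t + T**2) = -6 + (T**2 + T*t) = -6 + T**2 + T*t)
G(Q) = (-5 + Q)*(11 + Q)
U(-26, (-2 - 4) - 5)*(G(-6) - 463) = (-6 + ((-2 - 4) - 5)**2 + ((-2 - 4) - 5)*(-26))*((-55 + (-6)**2 + 6*(-6)) - 463) = (-6 + (-6 - 5)**2 + (-6 - 5)*(-26))*((-55 + 36 - 36) - 463) = (-6 + (-11)**2 - 11*(-26))*(-55 - 463) = (-6 + 121 + 286)*(-518) = 401*(-518) = -207718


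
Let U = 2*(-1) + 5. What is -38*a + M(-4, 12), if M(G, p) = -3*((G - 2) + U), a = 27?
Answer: -1017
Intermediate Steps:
U = 3 (U = -2 + 5 = 3)
M(G, p) = -3 - 3*G (M(G, p) = -3*((G - 2) + 3) = -3*((-2 + G) + 3) = -3*(1 + G) = -3 - 3*G)
-38*a + M(-4, 12) = -38*27 + (-3 - 3*(-4)) = -1026 + (-3 + 12) = -1026 + 9 = -1017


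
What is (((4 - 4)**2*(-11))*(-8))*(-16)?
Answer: 0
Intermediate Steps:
(((4 - 4)**2*(-11))*(-8))*(-16) = ((0**2*(-11))*(-8))*(-16) = ((0*(-11))*(-8))*(-16) = (0*(-8))*(-16) = 0*(-16) = 0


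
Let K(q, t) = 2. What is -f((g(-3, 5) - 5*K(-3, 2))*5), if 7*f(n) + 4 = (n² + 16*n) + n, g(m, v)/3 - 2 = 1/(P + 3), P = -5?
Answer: -1139/28 ≈ -40.679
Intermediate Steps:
g(m, v) = 9/2 (g(m, v) = 6 + 3/(-5 + 3) = 6 + 3/(-2) = 6 + 3*(-½) = 6 - 3/2 = 9/2)
f(n) = -4/7 + n²/7 + 17*n/7 (f(n) = -4/7 + ((n² + 16*n) + n)/7 = -4/7 + (n² + 17*n)/7 = -4/7 + (n²/7 + 17*n/7) = -4/7 + n²/7 + 17*n/7)
-f((g(-3, 5) - 5*K(-3, 2))*5) = -(-4/7 + ((9/2 - 5*2)*5)²/7 + 17*((9/2 - 5*2)*5)/7) = -(-4/7 + ((9/2 - 10)*5)²/7 + 17*((9/2 - 10)*5)/7) = -(-4/7 + (-11/2*5)²/7 + 17*(-11/2*5)/7) = -(-4/7 + (-55/2)²/7 + (17/7)*(-55/2)) = -(-4/7 + (⅐)*(3025/4) - 935/14) = -(-4/7 + 3025/28 - 935/14) = -1*1139/28 = -1139/28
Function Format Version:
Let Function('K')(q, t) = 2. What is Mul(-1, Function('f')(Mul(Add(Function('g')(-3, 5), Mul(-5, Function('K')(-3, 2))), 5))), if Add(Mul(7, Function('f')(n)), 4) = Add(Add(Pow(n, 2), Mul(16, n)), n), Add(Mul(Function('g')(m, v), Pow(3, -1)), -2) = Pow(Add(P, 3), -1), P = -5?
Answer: Rational(-1139, 28) ≈ -40.679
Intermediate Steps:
Function('g')(m, v) = Rational(9, 2) (Function('g')(m, v) = Add(6, Mul(3, Pow(Add(-5, 3), -1))) = Add(6, Mul(3, Pow(-2, -1))) = Add(6, Mul(3, Rational(-1, 2))) = Add(6, Rational(-3, 2)) = Rational(9, 2))
Function('f')(n) = Add(Rational(-4, 7), Mul(Rational(1, 7), Pow(n, 2)), Mul(Rational(17, 7), n)) (Function('f')(n) = Add(Rational(-4, 7), Mul(Rational(1, 7), Add(Add(Pow(n, 2), Mul(16, n)), n))) = Add(Rational(-4, 7), Mul(Rational(1, 7), Add(Pow(n, 2), Mul(17, n)))) = Add(Rational(-4, 7), Add(Mul(Rational(1, 7), Pow(n, 2)), Mul(Rational(17, 7), n))) = Add(Rational(-4, 7), Mul(Rational(1, 7), Pow(n, 2)), Mul(Rational(17, 7), n)))
Mul(-1, Function('f')(Mul(Add(Function('g')(-3, 5), Mul(-5, Function('K')(-3, 2))), 5))) = Mul(-1, Add(Rational(-4, 7), Mul(Rational(1, 7), Pow(Mul(Add(Rational(9, 2), Mul(-5, 2)), 5), 2)), Mul(Rational(17, 7), Mul(Add(Rational(9, 2), Mul(-5, 2)), 5)))) = Mul(-1, Add(Rational(-4, 7), Mul(Rational(1, 7), Pow(Mul(Add(Rational(9, 2), -10), 5), 2)), Mul(Rational(17, 7), Mul(Add(Rational(9, 2), -10), 5)))) = Mul(-1, Add(Rational(-4, 7), Mul(Rational(1, 7), Pow(Mul(Rational(-11, 2), 5), 2)), Mul(Rational(17, 7), Mul(Rational(-11, 2), 5)))) = Mul(-1, Add(Rational(-4, 7), Mul(Rational(1, 7), Pow(Rational(-55, 2), 2)), Mul(Rational(17, 7), Rational(-55, 2)))) = Mul(-1, Add(Rational(-4, 7), Mul(Rational(1, 7), Rational(3025, 4)), Rational(-935, 14))) = Mul(-1, Add(Rational(-4, 7), Rational(3025, 28), Rational(-935, 14))) = Mul(-1, Rational(1139, 28)) = Rational(-1139, 28)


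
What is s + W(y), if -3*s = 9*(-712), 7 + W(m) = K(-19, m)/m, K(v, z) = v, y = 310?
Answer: 659971/310 ≈ 2128.9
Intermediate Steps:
W(m) = -7 - 19/m
s = 2136 (s = -3*(-712) = -⅓*(-6408) = 2136)
s + W(y) = 2136 + (-7 - 19/310) = 2136 - 2189/310 = 659971/310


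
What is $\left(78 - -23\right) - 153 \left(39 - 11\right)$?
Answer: $-4183$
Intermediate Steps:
$\left(78 - -23\right) - 153 \left(39 - 11\right) = \left(78 + 23\right) - 153 \left(39 - 11\right) = 101 - 4284 = -4183$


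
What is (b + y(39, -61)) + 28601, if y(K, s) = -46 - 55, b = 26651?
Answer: 55151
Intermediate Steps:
y(K, s) = -101
(b + y(39, -61)) + 28601 = (26651 - 101) + 28601 = 26550 + 28601 = 55151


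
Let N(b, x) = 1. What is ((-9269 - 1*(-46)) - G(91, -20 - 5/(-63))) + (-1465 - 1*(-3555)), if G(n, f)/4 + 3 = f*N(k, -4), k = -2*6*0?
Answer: -443603/63 ≈ -7041.3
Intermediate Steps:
k = 0 (k = -12*0 = 0)
G(n, f) = -12 + 4*f (G(n, f) = -12 + 4*(f*1) = -12 + 4*f)
((-9269 - 1*(-46)) - G(91, -20 - 5/(-63))) + (-1465 - 1*(-3555)) = ((-9269 - 1*(-46)) - (-12 + 4*(-20 - 5/(-63)))) + (-1465 - 1*(-3555)) = ((-9269 + 46) - (-12 + 4*(-20 - 5*(-1)/63))) + (-1465 + 3555) = (-9223 - (-12 + 4*(-20 - 1*(-5/63)))) + 2090 = (-9223 - (-12 + 4*(-20 + 5/63))) + 2090 = (-9223 - (-12 + 4*(-1255/63))) + 2090 = (-9223 - (-12 - 5020/63)) + 2090 = (-9223 - 1*(-5776/63)) + 2090 = (-9223 + 5776/63) + 2090 = -575273/63 + 2090 = -443603/63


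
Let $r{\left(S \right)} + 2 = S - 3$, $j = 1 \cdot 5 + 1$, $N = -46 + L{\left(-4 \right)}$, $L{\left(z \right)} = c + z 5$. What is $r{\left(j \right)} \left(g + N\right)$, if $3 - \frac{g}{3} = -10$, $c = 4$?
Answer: $-23$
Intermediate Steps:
$L{\left(z \right)} = 4 + 5 z$ ($L{\left(z \right)} = 4 + z 5 = 4 + 5 z$)
$g = 39$ ($g = 9 - -30 = 9 + 30 = 39$)
$N = -62$ ($N = -46 + \left(4 + 5 \left(-4\right)\right) = -46 + \left(4 - 20\right) = -46 - 16 = -62$)
$j = 6$ ($j = 5 + 1 = 6$)
$r{\left(S \right)} = -5 + S$ ($r{\left(S \right)} = -2 + \left(S - 3\right) = -2 + \left(-3 + S\right) = -5 + S$)
$r{\left(j \right)} \left(g + N\right) = \left(-5 + 6\right) \left(39 - 62\right) = 1 \left(-23\right) = -23$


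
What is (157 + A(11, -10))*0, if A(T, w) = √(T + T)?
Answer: 0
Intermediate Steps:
A(T, w) = √2*√T (A(T, w) = √(2*T) = √2*√T)
(157 + A(11, -10))*0 = (157 + √2*√11)*0 = (157 + √22)*0 = 0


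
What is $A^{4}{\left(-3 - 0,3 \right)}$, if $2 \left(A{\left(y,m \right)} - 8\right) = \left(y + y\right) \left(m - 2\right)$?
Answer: $625$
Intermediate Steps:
$A{\left(y,m \right)} = 8 + y \left(-2 + m\right)$ ($A{\left(y,m \right)} = 8 + \frac{\left(y + y\right) \left(m - 2\right)}{2} = 8 + \frac{2 y \left(-2 + m\right)}{2} = 8 + y \left(-2 + m\right)$)
$A^{4}{\left(-3 - 0,3 \right)} = \left(8 - 2 \left(-3 - 0\right) + 3 \left(-3 - 0\right)\right)^{4} = \left(8 - 2 \left(-3 + 0\right) + 3 \left(-3 + 0\right)\right)^{4} = \left(8 - -6 + 3 \left(-3\right)\right)^{4} = \left(8 + 6 - 9\right)^{4} = 5^{4} = 625$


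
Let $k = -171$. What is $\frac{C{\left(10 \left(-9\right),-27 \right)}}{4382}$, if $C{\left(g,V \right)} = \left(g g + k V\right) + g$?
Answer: $\frac{12627}{4382} \approx 2.8816$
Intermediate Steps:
$C{\left(g,V \right)} = g + g^{2} - 171 V$ ($C{\left(g,V \right)} = \left(g g - 171 V\right) + g = \left(g^{2} - 171 V\right) + g = g + g^{2} - 171 V$)
$\frac{C{\left(10 \left(-9\right),-27 \right)}}{4382} = \frac{10 \left(-9\right) + \left(10 \left(-9\right)\right)^{2} - -4617}{4382} = \left(-90 + \left(-90\right)^{2} + 4617\right) \frac{1}{4382} = \left(-90 + 8100 + 4617\right) \frac{1}{4382} = 12627 \cdot \frac{1}{4382} = \frac{12627}{4382}$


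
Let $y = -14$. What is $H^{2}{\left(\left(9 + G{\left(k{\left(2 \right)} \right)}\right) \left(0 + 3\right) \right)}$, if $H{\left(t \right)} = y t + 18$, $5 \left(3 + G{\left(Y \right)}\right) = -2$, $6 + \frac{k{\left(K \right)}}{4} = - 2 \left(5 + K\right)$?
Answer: $\frac{1179396}{25} \approx 47176.0$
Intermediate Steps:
$k{\left(K \right)} = -64 - 8 K$ ($k{\left(K \right)} = -24 + 4 \left(- 2 \left(5 + K\right)\right) = -24 + 4 \left(-10 - 2 K\right) = -24 - \left(40 + 8 K\right) = -64 - 8 K$)
$G{\left(Y \right)} = - \frac{17}{5}$ ($G{\left(Y \right)} = -3 + \frac{1}{5} \left(-2\right) = -3 - \frac{2}{5} = - \frac{17}{5}$)
$H{\left(t \right)} = 18 - 14 t$ ($H{\left(t \right)} = - 14 t + 18 = 18 - 14 t$)
$H^{2}{\left(\left(9 + G{\left(k{\left(2 \right)} \right)}\right) \left(0 + 3\right) \right)} = \left(18 - 14 \left(9 - \frac{17}{5}\right) \left(0 + 3\right)\right)^{2} = \left(18 - 14 \cdot \frac{28}{5} \cdot 3\right)^{2} = \left(18 - \frac{1176}{5}\right)^{2} = \left(- \frac{1086}{5}\right)^{2} = \frac{1179396}{25}$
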